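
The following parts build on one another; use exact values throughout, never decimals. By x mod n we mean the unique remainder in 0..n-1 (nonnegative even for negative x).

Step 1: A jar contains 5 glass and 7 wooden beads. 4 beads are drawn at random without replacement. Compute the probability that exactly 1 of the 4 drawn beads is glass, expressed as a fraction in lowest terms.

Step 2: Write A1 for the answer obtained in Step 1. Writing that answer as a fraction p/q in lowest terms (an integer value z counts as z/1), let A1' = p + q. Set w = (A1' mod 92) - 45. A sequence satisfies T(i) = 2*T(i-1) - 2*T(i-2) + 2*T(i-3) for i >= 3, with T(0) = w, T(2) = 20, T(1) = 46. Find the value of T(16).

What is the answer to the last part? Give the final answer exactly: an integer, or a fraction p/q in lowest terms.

Step 1: total draws C(12,4) = 495; favorable C(5,1)*C(7,3) = 175; P = 35/99; answer 35/99
Step 2: A1 = 35/99; threaded value p + q = 134; w = -3; T(3) = 2*(20) - 2*(46) + 2*(-3) = -58; iterating: T(3)=-58, T(4)=-64, T(5)=28, T(6)=68, T(7)=-48, T(8)=-176, T(9)=-120, T(10)=16, T(11)=-80, T(12)=-432, T(13)=-672, T(14)=-640, T(15)=-800, T(16)=-1664; answer -1664

-1664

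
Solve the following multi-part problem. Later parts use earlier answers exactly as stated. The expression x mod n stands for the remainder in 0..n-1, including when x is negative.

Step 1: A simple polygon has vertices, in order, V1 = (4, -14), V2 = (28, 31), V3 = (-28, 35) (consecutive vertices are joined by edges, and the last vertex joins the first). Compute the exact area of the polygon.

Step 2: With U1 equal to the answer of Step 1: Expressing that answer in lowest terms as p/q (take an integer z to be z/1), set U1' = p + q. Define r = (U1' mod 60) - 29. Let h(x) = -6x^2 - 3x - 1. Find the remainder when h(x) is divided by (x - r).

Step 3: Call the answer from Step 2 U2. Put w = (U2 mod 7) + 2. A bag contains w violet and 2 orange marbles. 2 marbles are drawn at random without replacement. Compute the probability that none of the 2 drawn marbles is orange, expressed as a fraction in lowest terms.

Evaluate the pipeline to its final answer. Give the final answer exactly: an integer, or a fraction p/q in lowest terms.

10/21

Step 1: cross terms: (4*31 - 28*-14)=516, (28*35 - -28*31)=1848, (-28*-14 - 4*35)=252; twice the area = |2616| = 2616; area = 1308; answer 1308
Step 2: U1 = 1308; threaded value p + q = 1309; r = 20; remainder = value at the root: -6*(20)^2 - 3*(20)^1 - 1 = (-2400) + (-60) + (-1) = -2461; answer -2461
Step 3: U2 = -2461; w = 5; total draws C(7,2) = 21; favorable C(5,2) = 10; P = 10/21; answer 10/21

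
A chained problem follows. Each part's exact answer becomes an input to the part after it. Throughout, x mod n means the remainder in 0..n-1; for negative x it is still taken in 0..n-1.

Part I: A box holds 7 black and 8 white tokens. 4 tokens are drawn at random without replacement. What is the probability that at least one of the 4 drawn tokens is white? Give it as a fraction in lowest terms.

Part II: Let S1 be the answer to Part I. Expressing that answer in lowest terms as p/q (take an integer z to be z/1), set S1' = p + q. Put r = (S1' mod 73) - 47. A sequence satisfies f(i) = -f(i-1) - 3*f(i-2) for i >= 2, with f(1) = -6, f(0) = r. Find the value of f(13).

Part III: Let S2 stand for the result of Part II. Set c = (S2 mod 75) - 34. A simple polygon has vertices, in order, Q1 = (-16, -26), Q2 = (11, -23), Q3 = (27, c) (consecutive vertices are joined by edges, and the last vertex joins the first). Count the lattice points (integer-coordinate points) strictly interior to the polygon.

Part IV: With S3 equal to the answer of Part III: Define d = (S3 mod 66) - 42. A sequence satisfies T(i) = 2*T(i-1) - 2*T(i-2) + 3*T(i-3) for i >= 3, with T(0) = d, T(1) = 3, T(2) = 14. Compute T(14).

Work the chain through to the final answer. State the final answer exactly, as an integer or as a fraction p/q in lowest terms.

-9698

Part I: total draws C(15,4) = 1365; complement C(7,4) = 35; favorable 1365 - 35 = 1330; P = 38/39; answer 38/39
Part II: S1 = 38/39; threaded value p + q = 77; r = -43; f(2) = -1*(-6) - 3*(-43) = 135; iterating: f(2)=135, f(3)=-117, f(4)=-288, f(5)=639, f(6)=225, f(7)=-2142, f(8)=1467, f(9)=4959, f(10)=-9360, f(11)=-5517, f(12)=33597, f(13)=-17046; answer -17046
Part III: S2 = -17046; c = 20; cross terms: (-16*-23 - 11*-26)=654, (11*20 - 27*-23)=841, (27*-26 - -16*20)=-382; twice the area = |1113| = 1113; area = 1113/2; boundary points = 3 + 1 + 1 = 5; strictly interior points = area - boundary/2 + 1 = 555; answer 555
Part IV: S3 = 555; d = -15; T(3) = 2*(14) - 2*(3) + 3*(-15) = -23; iterating: T(3)=-23, T(4)=-65, T(5)=-42, T(6)=-23, T(7)=-157, T(8)=-394, T(9)=-543, T(10)=-769, T(11)=-1634, T(12)=-3359, T(13)=-5757, T(14)=-9698; answer -9698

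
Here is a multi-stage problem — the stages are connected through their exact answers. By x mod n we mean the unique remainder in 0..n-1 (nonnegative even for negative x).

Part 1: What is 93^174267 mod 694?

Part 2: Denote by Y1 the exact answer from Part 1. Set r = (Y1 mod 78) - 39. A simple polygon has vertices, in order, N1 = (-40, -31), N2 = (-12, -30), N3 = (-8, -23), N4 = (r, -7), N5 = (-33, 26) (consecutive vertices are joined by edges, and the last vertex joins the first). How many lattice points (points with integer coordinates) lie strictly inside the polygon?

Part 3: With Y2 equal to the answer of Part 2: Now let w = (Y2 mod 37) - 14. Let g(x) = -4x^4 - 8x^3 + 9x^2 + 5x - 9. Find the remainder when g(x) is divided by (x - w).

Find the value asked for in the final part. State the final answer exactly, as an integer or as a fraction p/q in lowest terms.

Part 1: squarings mod 694: 93^1=93, 93^2=321, 93^4=329, 93^8=671, 93^16=529, 93^32=159, 93^64=297, 93^128=71, 93^256=183, 93^512=177, 93^1024=99, 93^2048=85, 93^4096=285, 93^8192=27, 93^16384=35, 93^32768=531, 93^65536=197, 93^131072=639; 93^174267 = 93^1 * 93^2 * 93^8 * 93^16 * 93^32 * 93^128 * 93^2048 * 93^8192 * 93^32768 * 93^131072 = 319 (mod 694); answer 319
Part 2: Y1 = 319; r = -32; cross terms: (-40*-30 - -12*-31)=828, (-12*-23 - -8*-30)=36, (-8*-7 - -32*-23)=-680, (-32*26 - -33*-7)=-1063, (-33*-31 - -40*26)=2063; twice the area = |1184| = 1184; area = 592; boundary points = 1 + 1 + 8 + 1 + 1 = 12; strictly interior points = area - boundary/2 + 1 = 587; answer 587
Part 3: Y2 = 587; w = 18; remainder = value at the root: -4*(18)^4 - 8*(18)^3 + 9*(18)^2 + 5*(18)^1 - 9 = (-419904) + (-46656) + (2916) + (90) + (-9) = -463563; answer -463563

-463563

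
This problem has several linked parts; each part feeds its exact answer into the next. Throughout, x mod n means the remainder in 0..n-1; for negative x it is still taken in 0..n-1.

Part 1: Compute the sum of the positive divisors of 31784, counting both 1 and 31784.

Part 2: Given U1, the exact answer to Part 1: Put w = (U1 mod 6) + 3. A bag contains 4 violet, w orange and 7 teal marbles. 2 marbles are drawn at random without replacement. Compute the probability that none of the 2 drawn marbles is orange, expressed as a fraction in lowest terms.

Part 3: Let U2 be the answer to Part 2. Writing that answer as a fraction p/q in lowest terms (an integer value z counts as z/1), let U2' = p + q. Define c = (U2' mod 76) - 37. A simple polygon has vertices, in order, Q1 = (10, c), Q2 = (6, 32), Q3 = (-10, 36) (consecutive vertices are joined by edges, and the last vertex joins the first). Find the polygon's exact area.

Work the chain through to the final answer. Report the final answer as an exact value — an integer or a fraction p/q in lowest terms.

Part 1: 31784 = 2^3 * 29 * 137; sigma = (1 + 2 + 4 + 8) * (1 + 29) * (1 + 137) = 15 * 30 * 138 = 62100; answer 62100
Part 2: U1 = 62100; w = 3; total draws C(14,2) = 91; favorable C(11,2) = 55; P = 55/91; answer 55/91
Part 3: U2 = 55/91; threaded value p + q = 146; c = 33; cross terms: (10*32 - 6*33)=122, (6*36 - -10*32)=536, (-10*33 - 10*36)=-690; twice the area = |-32| = 32; area = 16; answer 16

16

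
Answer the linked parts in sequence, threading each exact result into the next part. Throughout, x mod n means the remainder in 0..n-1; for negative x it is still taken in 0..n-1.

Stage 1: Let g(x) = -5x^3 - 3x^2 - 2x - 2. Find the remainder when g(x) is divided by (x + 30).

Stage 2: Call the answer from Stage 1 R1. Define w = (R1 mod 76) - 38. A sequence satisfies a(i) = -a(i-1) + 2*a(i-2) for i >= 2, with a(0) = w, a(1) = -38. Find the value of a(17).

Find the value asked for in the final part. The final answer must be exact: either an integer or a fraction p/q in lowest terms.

Stage 1: remainder = value at the root: -5*(-30)^3 - 3*(-30)^2 - 2*(-30)^1 - 2 = (135000) + (-2700) + (60) + (-2) = 132358; answer 132358
Stage 2: R1 = 132358; w = 4; a(2) = -1*(-38) + 2*(4) = 46; iterating: a(2)=46, a(3)=-122, a(4)=214, a(5)=-458, a(6)=886, a(7)=-1802, a(8)=3574, a(9)=-7178, a(10)=14326, a(11)=-28682, a(12)=57334, a(13)=-114698, a(14)=229366, a(15)=-458762, a(16)=917494, a(17)=-1835018; answer -1835018

-1835018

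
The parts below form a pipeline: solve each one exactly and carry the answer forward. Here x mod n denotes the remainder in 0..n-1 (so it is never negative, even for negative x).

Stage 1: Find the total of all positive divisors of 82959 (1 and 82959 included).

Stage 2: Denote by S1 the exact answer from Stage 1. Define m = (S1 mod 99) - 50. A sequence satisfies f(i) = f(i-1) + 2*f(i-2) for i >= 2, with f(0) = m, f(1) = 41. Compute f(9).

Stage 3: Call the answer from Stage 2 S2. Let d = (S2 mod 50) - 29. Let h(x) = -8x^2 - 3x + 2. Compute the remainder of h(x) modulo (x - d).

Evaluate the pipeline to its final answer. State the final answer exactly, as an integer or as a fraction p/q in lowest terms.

Stage 1: 82959 = 3 * 27653; sigma = (1 + 3) * (1 + 27653) = 4 * 27654 = 110616; answer 110616
Stage 2: S1 = 110616; m = -17; f(2) = 1*(41) + 2*(-17) = 7; iterating: f(2)=7, f(3)=89, f(4)=103, f(5)=281, f(6)=487, f(7)=1049, f(8)=2023, f(9)=4121; answer 4121
Stage 3: S2 = 4121; d = -8; remainder = value at the root: -8*(-8)^2 - 3*(-8)^1 + 2 = (-512) + (24) + (2) = -486; answer -486

-486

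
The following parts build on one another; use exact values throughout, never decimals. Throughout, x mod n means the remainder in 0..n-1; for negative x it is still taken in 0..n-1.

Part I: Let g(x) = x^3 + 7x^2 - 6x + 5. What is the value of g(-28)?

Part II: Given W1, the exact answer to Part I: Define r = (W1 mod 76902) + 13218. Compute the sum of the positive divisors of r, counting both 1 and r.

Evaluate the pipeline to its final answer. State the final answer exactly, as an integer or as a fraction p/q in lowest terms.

86400

Part I: 1*(-28)^3 + 7*(-28)^2 - 6*(-28)^1 + 5 = (-21952) + (5488) + (168) + (5) = -16291; answer -16291
Part II: W1 = -16291; r = 73829; 73829 = 7 * 53 * 199; sigma = (1 + 7) * (1 + 53) * (1 + 199) = 8 * 54 * 200 = 86400; answer 86400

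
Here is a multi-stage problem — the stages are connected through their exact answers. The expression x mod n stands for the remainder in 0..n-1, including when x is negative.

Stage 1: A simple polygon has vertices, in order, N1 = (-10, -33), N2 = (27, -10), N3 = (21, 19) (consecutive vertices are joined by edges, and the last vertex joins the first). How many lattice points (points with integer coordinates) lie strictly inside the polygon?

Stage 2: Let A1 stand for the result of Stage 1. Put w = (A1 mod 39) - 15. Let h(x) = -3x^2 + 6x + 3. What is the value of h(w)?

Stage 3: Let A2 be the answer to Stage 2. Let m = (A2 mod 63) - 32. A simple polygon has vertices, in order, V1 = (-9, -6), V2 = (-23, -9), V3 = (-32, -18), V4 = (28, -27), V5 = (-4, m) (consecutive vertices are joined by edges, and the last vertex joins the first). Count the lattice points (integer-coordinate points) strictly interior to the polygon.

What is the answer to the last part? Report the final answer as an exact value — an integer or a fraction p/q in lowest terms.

Stage 1: cross terms: (-10*-10 - 27*-33)=991, (27*19 - 21*-10)=723, (21*-33 - -10*19)=-503; twice the area = |1211| = 1211; area = 1211/2; boundary points = 1 + 1 + 1 = 3; strictly interior points = area - boundary/2 + 1 = 605; answer 605
Stage 2: A1 = 605; w = 5; -3*(5)^2 + 6*(5)^1 + 3 = (-75) + (30) + (3) = -42; answer -42
Stage 3: A2 = -42; m = -11; cross terms: (-9*-9 - -23*-6)=-57, (-23*-18 - -32*-9)=126, (-32*-27 - 28*-18)=1368, (28*-11 - -4*-27)=-416, (-4*-6 - -9*-11)=-75; twice the area = |946| = 946; area = 473; boundary points = 1 + 9 + 3 + 16 + 5 = 34; strictly interior points = area - boundary/2 + 1 = 457; answer 457

457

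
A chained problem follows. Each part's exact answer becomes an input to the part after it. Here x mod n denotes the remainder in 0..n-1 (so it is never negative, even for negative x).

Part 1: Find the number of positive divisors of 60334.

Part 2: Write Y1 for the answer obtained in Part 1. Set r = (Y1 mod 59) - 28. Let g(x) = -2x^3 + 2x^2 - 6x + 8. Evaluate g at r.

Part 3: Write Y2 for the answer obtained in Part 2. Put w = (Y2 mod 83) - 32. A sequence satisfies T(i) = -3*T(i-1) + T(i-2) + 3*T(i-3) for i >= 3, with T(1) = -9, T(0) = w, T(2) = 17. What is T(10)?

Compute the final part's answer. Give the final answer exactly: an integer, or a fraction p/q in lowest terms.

-221383

Part 1: 60334 = 2 * 97 * 311; number of divisors = (1+1) * (1+1) * (1+1) = 8; answer 8
Part 2: Y1 = 8; r = -20; -2*(-20)^3 + 2*(-20)^2 - 6*(-20)^1 + 8 = (16000) + (800) + (120) + (8) = 16928; answer 16928
Part 3: Y2 = 16928; w = 47; T(3) = -3*(17) + 1*(-9) + 3*(47) = 81; iterating: T(3)=81, T(4)=-253, T(5)=891, T(6)=-2683, T(7)=8181, T(8)=-24553, T(9)=73791, T(10)=-221383; answer -221383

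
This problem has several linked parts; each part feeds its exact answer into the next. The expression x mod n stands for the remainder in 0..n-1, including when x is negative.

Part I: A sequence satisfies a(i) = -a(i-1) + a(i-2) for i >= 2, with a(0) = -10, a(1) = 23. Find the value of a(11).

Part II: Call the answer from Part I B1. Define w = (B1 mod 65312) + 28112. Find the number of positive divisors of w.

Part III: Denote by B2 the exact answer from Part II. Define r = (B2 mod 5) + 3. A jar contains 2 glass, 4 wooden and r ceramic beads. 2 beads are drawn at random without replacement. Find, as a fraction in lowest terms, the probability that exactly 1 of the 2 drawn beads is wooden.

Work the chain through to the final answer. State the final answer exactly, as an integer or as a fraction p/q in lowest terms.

16/33

Part I: a(2) = -1*(23) + 1*(-10) = -33; iterating: a(2)=-33, a(3)=56, a(4)=-89, a(5)=145, a(6)=-234, a(7)=379, a(8)=-613, a(9)=992, a(10)=-1605, a(11)=2597; answer 2597
Part II: B1 = 2597; w = 30709; 30709 = 7 * 41 * 107; number of divisors = (1+1) * (1+1) * (1+1) = 8; answer 8
Part III: B2 = 8; r = 6; total draws C(12,2) = 66; favorable C(4,1)*C(8,1) = 32; P = 16/33; answer 16/33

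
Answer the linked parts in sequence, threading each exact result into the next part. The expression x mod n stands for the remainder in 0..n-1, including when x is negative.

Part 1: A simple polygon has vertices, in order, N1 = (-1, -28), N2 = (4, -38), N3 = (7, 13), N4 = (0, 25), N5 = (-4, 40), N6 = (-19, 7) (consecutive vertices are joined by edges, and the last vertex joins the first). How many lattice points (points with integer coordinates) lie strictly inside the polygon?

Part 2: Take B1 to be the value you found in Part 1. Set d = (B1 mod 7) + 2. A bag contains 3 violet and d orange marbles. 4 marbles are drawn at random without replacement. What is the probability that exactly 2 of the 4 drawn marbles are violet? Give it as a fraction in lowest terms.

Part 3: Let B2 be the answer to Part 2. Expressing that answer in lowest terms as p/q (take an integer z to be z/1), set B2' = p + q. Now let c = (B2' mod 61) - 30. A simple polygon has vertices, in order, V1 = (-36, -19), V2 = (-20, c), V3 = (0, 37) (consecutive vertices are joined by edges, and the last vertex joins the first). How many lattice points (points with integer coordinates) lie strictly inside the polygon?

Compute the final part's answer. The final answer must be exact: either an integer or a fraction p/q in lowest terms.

Part 1: cross terms: (-1*-38 - 4*-28)=150, (4*13 - 7*-38)=318, (7*25 - 0*13)=175, (0*40 - -4*25)=100, (-4*7 - -19*40)=732, (-19*-28 - -1*7)=539; twice the area = |2014| = 2014; area = 1007; boundary points = 5 + 3 + 1 + 1 + 3 + 1 = 14; strictly interior points = area - boundary/2 + 1 = 1001; answer 1001
Part 2: B1 = 1001; d = 2; total draws C(5,4) = 5; favorable C(3,2)*C(2,2) = 3; P = 3/5; answer 3/5
Part 3: B2 = 3/5; threaded value p + q = 8; c = -22; cross terms: (-36*-22 - -20*-19)=412, (-20*37 - 0*-22)=-740, (0*-19 - -36*37)=1332; twice the area = |1004| = 1004; area = 502; boundary points = 1 + 1 + 4 = 6; strictly interior points = area - boundary/2 + 1 = 500; answer 500

500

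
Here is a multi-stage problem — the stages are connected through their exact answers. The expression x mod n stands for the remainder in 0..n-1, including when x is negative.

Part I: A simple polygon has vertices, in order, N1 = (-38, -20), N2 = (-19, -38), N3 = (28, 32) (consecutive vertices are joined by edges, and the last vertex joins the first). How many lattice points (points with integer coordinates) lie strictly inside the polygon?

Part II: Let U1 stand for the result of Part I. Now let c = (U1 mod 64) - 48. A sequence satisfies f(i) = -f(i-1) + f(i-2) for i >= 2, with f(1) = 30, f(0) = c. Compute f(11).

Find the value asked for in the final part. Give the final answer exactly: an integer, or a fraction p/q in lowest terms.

1845

Part I: cross terms: (-38*-38 - -19*-20)=1064, (-19*32 - 28*-38)=456, (28*-20 - -38*32)=656; twice the area = |2176| = 2176; area = 1088; boundary points = 1 + 1 + 2 = 4; strictly interior points = area - boundary/2 + 1 = 1087; answer 1087
Part II: U1 = 1087; c = 15; f(2) = -1*(30) + 1*(15) = -15; iterating: f(2)=-15, f(3)=45, f(4)=-60, f(5)=105, f(6)=-165, f(7)=270, f(8)=-435, f(9)=705, f(10)=-1140, f(11)=1845; answer 1845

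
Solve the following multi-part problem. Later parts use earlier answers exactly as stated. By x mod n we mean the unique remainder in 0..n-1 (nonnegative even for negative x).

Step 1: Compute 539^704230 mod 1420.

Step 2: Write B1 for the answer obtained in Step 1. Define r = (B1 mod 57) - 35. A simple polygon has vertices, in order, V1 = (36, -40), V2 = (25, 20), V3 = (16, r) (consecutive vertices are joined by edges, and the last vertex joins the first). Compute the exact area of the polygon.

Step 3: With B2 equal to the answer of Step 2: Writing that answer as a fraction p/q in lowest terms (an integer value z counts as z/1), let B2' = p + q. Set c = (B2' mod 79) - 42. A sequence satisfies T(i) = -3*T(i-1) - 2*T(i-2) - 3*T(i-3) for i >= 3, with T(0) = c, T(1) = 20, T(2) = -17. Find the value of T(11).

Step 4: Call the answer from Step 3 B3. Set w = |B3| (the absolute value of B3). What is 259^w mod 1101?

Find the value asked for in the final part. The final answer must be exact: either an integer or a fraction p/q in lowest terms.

826

Step 1: squarings mod 1420: 539^1=539, 539^2=841, 539^4=121, 539^8=441, 539^16=1361, 539^32=641, 539^64=501, 539^128=1081, 539^256=1321, 539^512=1281, 539^1024=861, 539^2048=81, 539^4096=881, 539^8192=841, 539^16384=121, 539^32768=441, 539^65536=1361, 539^131072=641, 539^262144=501, 539^524288=1081; 539^704230 = 539^2 * 539^4 * 539^32 * 539^64 * 539^128 * 539^512 * 539^1024 * 539^2048 * 539^4096 * 539^8192 * 539^32768 * 539^131072 * 539^524288 = 1181 (mod 1420); answer 1181
Step 2: B1 = 1181; r = 6; cross terms: (36*20 - 25*-40)=1720, (25*6 - 16*20)=-170, (16*-40 - 36*6)=-856; twice the area = |694| = 694; area = 347; answer 347
Step 3: B2 = 347; threaded value p + q = 348; c = -10; T(3) = -3*(-17) - 2*(20) - 3*(-10) = 41; iterating: T(3)=41, T(4)=-149, T(5)=416, T(6)=-1073, T(7)=2834, T(8)=-7604, T(9)=20363, T(10)=-54383, T(11)=145235; answer 145235
Step 4: B3 = 145235; w = 145235; squarings mod 1101: 259^1=259, 259^2=1021, 259^4=895, 259^8=598, 259^16=880, 259^32=397, 259^64=166, 259^128=31, 259^256=961, 259^512=883, 259^1024=181, 259^2048=832, 259^4096=796, 259^8192=541, 259^16384=916, 259^32768=94, 259^65536=28, 259^131072=784; 259^145235 = 259^1 * 259^2 * 259^16 * 259^64 * 259^256 * 259^512 * 259^1024 * 259^4096 * 259^8192 * 259^131072 = 826 (mod 1101); answer 826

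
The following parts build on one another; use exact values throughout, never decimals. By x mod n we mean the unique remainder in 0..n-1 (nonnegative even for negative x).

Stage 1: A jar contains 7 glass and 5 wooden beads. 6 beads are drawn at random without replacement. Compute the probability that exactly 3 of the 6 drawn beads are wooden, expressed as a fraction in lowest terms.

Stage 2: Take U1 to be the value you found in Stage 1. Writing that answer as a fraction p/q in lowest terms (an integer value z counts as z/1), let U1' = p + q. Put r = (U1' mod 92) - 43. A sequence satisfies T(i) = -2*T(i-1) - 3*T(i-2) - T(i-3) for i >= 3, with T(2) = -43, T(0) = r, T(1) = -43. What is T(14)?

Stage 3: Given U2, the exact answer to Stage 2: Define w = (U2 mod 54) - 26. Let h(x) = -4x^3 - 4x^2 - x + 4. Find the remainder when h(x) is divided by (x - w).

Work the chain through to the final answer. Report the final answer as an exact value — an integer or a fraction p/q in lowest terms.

-2308

Stage 1: total draws C(12,6) = 924; favorable C(5,3)*C(7,3) = 350; P = 25/66; answer 25/66
Stage 2: U1 = 25/66; threaded value p + q = 91; r = 48; T(3) = -2*(-43) - 3*(-43) - 1*(48) = 167; iterating: T(3)=167, T(4)=-162, T(5)=-134, T(6)=587, T(7)=-610, T(8)=-407, T(9)=2057, T(10)=-2283, T(11)=-1198, T(12)=7188, T(13)=-8499, T(14)=-3368; answer -3368
Stage 3: U2 = -3368; w = 8; remainder = value at the root: -4*(8)^3 - 4*(8)^2 - 1*(8)^1 + 4 = (-2048) + (-256) + (-8) + (4) = -2308; answer -2308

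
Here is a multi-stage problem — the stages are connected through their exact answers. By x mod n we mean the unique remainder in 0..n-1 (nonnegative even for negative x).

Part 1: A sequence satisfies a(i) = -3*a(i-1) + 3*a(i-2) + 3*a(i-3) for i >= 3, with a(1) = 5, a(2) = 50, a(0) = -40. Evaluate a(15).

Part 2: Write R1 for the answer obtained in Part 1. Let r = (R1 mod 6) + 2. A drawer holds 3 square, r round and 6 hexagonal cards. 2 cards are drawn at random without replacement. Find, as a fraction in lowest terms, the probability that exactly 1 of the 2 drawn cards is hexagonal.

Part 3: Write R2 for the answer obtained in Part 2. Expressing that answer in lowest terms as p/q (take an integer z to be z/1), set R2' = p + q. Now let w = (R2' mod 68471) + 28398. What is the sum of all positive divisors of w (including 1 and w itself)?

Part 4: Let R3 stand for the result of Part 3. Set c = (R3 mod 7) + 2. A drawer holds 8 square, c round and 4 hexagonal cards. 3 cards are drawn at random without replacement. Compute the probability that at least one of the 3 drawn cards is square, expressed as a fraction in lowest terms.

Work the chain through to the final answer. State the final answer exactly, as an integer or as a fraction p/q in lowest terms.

46/57

Part 1: a(3) = -3*(50) + 3*(5) + 3*(-40) = -255; iterating: a(3)=-255, a(4)=930, a(5)=-3405, a(6)=12240, a(7)=-44145, a(8)=158940, a(9)=-572535, a(10)=2061990, a(11)=-7426755, a(12)=26748630, a(13)=-96340185, a(14)=346986180, a(15)=-1249733205; answer -1249733205
Part 2: R1 = -1249733205; r = 5; total draws C(14,2) = 91; favorable C(6,1)*C(8,1) = 48; P = 48/91; answer 48/91
Part 3: R2 = 48/91; threaded value p + q = 139; w = 28537; 28537 is prime, so its only divisors are 1 and 28537; sigma = 1 + 28537 = 28538; answer 28538
Part 4: R3 = 28538; c = 8; total draws C(20,3) = 1140; complement C(12,3) = 220; favorable 1140 - 220 = 920; P = 46/57; answer 46/57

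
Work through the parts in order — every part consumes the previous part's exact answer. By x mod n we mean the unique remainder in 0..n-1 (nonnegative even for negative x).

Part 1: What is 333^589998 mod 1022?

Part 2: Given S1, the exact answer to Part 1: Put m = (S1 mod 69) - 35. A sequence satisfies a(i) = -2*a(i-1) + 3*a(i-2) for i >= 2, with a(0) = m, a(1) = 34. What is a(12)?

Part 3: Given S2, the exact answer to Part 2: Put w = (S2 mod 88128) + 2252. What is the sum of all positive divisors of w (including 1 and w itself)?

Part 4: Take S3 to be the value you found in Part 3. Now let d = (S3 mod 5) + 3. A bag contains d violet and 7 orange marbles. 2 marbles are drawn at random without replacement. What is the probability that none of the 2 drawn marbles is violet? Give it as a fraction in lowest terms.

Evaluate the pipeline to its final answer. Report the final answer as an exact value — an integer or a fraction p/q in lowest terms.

7/15

Part 1: squarings mod 1022: 333^1=333, 333^2=513, 333^4=515, 333^8=527, 333^16=767, 333^32=639, 333^64=543, 333^128=513, 333^256=515, 333^512=527, 333^1024=767, 333^2048=639, 333^4096=543, 333^8192=513, 333^16384=515, 333^32768=527, 333^65536=767, 333^131072=639, 333^262144=543, 333^524288=513; 333^589998 = 333^2 * 333^4 * 333^8 * 333^32 * 333^128 * 333^65536 * 333^524288 = 575 (mod 1022); answer 575
Part 2: S1 = 575; m = -12; a(2) = -2*(34) + 3*(-12) = -104; iterating: a(2)=-104, a(3)=310, a(4)=-932, a(5)=2794, a(6)=-8384, a(7)=25150, a(8)=-75452, a(9)=226354, a(10)=-679064, a(11)=2037190, a(12)=-6111572; answer -6111572
Part 3: S2 = -6111572; w = 59640; 59640 = 2^3 * 3 * 5 * 7 * 71; sigma = (1 + 2 + 4 + 8) * (1 + 3) * (1 + 5) * (1 + 7) * (1 + 71) = 15 * 4 * 6 * 8 * 72 = 207360; answer 207360
Part 4: S3 = 207360; d = 3; total draws C(10,2) = 45; favorable C(7,2) = 21; P = 7/15; answer 7/15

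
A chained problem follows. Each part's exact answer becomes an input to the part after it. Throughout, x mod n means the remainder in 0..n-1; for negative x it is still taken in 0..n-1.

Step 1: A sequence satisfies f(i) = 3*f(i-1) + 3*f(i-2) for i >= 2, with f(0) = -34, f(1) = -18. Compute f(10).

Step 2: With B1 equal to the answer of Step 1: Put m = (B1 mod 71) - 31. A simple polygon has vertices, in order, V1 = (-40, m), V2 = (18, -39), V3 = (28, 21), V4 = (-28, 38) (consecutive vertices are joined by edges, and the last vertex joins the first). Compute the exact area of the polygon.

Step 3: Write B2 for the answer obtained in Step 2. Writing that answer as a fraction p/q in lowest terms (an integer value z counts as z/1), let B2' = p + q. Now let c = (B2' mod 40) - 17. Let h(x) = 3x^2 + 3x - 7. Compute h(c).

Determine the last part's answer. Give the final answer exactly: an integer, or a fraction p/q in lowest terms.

29

Step 1: f(2) = 3*(-18) + 3*(-34) = -156; iterating: f(2)=-156, f(3)=-522, f(4)=-2034, f(5)=-7668, f(6)=-29106, f(7)=-110322, f(8)=-418284, f(9)=-1585818, f(10)=-6012306; answer -6012306
Step 2: B1 = -6012306; m = 14; cross terms: (-40*-39 - 18*14)=1308, (18*21 - 28*-39)=1470, (28*38 - -28*21)=1652, (-28*14 - -40*38)=1128; twice the area = |5558| = 5558; area = 2779; answer 2779
Step 3: B2 = 2779; threaded value p + q = 2780; c = 3; 3*(3)^2 + 3*(3)^1 - 7 = (27) + (9) + (-7) = 29; answer 29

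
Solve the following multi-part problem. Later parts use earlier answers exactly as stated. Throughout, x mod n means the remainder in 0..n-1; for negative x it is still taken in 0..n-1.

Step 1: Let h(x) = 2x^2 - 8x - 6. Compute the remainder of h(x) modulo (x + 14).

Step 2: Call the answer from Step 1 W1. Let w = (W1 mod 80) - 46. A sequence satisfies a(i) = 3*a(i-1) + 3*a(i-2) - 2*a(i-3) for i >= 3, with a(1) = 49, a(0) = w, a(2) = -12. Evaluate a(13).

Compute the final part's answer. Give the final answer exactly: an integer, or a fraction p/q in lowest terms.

Step 1: remainder = value at the root: 2*(-14)^2 - 8*(-14)^1 - 6 = (392) + (112) + (-6) = 498; answer 498
Step 2: W1 = 498; w = -28; a(3) = 3*(-12) + 3*(49) - 2*(-28) = 167; iterating: a(3)=167, a(4)=367, a(5)=1626, a(6)=5645, a(7)=21079, a(8)=76920, a(9)=282707, a(10)=1036723, a(11)=3804450, a(12)=13958105, a(13)=51214219; answer 51214219

51214219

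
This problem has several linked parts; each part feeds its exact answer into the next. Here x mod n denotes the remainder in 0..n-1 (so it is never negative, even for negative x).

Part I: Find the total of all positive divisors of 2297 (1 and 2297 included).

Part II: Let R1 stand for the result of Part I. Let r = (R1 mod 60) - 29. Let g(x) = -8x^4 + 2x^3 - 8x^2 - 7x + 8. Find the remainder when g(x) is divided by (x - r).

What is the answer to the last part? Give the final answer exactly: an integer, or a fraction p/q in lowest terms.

Part I: 2297 is prime, so its only divisors are 1 and 2297; sigma = 1 + 2297 = 2298; answer 2298
Part II: R1 = 2298; r = -11; remainder = value at the root: -8*(-11)^4 + 2*(-11)^3 - 8*(-11)^2 - 7*(-11)^1 + 8 = (-117128) + (-2662) + (-968) + (77) + (8) = -120673; answer -120673

-120673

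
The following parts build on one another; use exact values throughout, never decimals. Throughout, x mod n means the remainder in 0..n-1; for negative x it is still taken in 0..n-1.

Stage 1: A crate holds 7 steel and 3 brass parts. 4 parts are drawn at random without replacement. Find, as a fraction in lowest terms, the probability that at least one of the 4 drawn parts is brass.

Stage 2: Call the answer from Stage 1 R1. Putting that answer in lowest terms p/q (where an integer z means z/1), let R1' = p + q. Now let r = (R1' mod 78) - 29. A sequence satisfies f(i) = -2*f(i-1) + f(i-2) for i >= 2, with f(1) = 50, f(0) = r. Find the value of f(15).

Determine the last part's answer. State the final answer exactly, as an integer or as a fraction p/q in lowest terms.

Stage 1: total draws C(10,4) = 210; complement C(7,4) = 35; favorable 210 - 35 = 175; P = 5/6; answer 5/6
Stage 2: R1 = 5/6; threaded value p + q = 11; r = -18; f(2) = -2*(50) + 1*(-18) = -118; iterating: f(2)=-118, f(3)=286, f(4)=-690, f(5)=1666, f(6)=-4022, f(7)=9710, f(8)=-23442, f(9)=56594, f(10)=-136630, f(11)=329854, f(12)=-796338, f(13)=1922530, f(14)=-4641398, f(15)=11205326; answer 11205326

11205326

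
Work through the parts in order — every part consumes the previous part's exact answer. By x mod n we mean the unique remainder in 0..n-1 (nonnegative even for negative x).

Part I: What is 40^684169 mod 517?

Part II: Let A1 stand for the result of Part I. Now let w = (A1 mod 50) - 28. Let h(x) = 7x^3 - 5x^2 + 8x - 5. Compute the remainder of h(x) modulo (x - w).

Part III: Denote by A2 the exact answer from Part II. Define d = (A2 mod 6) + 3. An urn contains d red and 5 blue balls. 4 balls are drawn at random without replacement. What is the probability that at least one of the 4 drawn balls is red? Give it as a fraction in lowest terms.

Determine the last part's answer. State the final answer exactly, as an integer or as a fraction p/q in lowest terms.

Part I: squarings mod 517: 40^1=40, 40^2=49, 40^4=333, 40^8=251, 40^16=444, 40^32=159, 40^64=465, 40^128=119, 40^256=202, 40^512=478, 40^1024=487, 40^2048=383, 40^4096=378, 40^8192=192, 40^16384=157, 40^32768=350, 40^65536=488, 40^131072=324, 40^262144=25, 40^524288=108; 40^684169 = 40^1 * 40^8 * 40^128 * 40^4096 * 40^8192 * 40^16384 * 40^131072 * 40^524288 = 481 (mod 517); answer 481
Part II: A1 = 481; w = 3; remainder = value at the root: 7*(3)^3 - 5*(3)^2 + 8*(3)^1 - 5 = (189) + (-45) + (24) + (-5) = 163; answer 163
Part III: A2 = 163; d = 4; total draws C(9,4) = 126; complement C(5,4) = 5; favorable 126 - 5 = 121; P = 121/126; answer 121/126

121/126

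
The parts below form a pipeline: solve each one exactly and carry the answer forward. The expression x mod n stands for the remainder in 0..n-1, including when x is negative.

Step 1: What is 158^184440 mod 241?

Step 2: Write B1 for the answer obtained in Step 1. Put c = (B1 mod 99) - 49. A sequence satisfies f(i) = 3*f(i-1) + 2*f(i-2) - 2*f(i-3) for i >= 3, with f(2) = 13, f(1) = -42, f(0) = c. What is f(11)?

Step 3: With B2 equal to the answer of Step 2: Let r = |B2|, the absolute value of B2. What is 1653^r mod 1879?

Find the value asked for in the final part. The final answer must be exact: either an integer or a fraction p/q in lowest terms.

Step 1: squarings mod 241: 158^1=158, 158^2=141, 158^4=119, 158^8=183, 158^16=231, 158^32=100, 158^64=119, 158^128=183, 158^256=231, 158^512=100, 158^1024=119, 158^2048=183, 158^4096=231, 158^8192=100, 158^16384=119, 158^32768=183, 158^65536=231, 158^131072=100; 158^184440 = 158^8 * 158^16 * 158^32 * 158^64 * 158^4096 * 158^16384 * 158^32768 * 158^131072 = 1 (mod 241); answer 1
Step 2: B1 = 1; c = -48; f(3) = 3*(13) + 2*(-42) - 2*(-48) = 51; iterating: f(3)=51, f(4)=263, f(5)=865, f(6)=3019, f(7)=10261, f(8)=35091, f(9)=119757, f(10)=408931, f(11)=1396125; answer 1396125
Step 3: B2 = 1396125; r = 1396125; squarings mod 1879: 1653^1=1653, 1653^2=343, 1653^4=1151, 1653^8=106, 1653^16=1841, 1653^32=1444, 1653^64=1325, 1653^128=639, 1653^256=578, 1653^512=1501, 1653^1024=80, 1653^2048=763, 1653^4096=1558, 1653^8192=1575, 1653^16384=345, 1653^32768=648, 1653^65536=887, 1653^131072=1347, 1653^262144=1174, 1653^524288=969, 1653^1048576=1340; 1653^1396125 = 1653^1 * 1653^4 * 1653^8 * 1653^16 * 1653^128 * 1653^256 * 1653^1024 * 1653^2048 * 1653^16384 * 1653^65536 * 1653^262144 * 1653^1048576 = 1052 (mod 1879); answer 1052

1052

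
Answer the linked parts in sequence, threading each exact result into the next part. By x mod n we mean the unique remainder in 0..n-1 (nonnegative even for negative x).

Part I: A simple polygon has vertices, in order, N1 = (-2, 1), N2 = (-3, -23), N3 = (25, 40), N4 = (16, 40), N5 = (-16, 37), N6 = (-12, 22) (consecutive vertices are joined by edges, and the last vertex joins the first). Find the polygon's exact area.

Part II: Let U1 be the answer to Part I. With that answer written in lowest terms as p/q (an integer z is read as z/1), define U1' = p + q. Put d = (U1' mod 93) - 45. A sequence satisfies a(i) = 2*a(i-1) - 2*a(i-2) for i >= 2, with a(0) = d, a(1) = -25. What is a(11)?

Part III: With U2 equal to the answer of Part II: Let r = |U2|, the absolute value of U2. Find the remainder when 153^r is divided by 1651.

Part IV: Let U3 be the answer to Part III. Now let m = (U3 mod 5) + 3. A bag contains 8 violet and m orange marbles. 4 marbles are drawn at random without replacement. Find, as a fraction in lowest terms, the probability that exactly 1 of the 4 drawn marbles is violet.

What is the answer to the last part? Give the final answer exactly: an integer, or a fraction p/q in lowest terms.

4/165

Part I: cross terms: (-2*-23 - -3*1)=49, (-3*40 - 25*-23)=455, (25*40 - 16*40)=360, (16*37 - -16*40)=1232, (-16*22 - -12*37)=92, (-12*1 - -2*22)=32; twice the area = |2220| = 2220; area = 1110; answer 1110
Part II: U1 = 1110; threaded value p + q = 1111; d = 43; a(2) = 2*(-25) - 2*(43) = -136; iterating: a(2)=-136, a(3)=-222, a(4)=-172, a(5)=100, a(6)=544, a(7)=888, a(8)=688, a(9)=-400, a(10)=-2176, a(11)=-3552; answer -3552
Part III: U2 = -3552; r = 3552; squarings mod 1651: 153^1=153, 153^2=295, 153^4=1173, 153^8=646, 153^16=1264, 153^32=1179, 153^64=1550, 153^128=295, 153^256=1173, 153^512=646, 153^1024=1264, 153^2048=1179; 153^3552 = 153^32 * 153^64 * 153^128 * 153^256 * 153^1024 * 153^2048 = 950 (mod 1651); answer 950
Part IV: U3 = 950; m = 3; total draws C(11,4) = 330; favorable C(8,1)*C(3,3) = 8; P = 4/165; answer 4/165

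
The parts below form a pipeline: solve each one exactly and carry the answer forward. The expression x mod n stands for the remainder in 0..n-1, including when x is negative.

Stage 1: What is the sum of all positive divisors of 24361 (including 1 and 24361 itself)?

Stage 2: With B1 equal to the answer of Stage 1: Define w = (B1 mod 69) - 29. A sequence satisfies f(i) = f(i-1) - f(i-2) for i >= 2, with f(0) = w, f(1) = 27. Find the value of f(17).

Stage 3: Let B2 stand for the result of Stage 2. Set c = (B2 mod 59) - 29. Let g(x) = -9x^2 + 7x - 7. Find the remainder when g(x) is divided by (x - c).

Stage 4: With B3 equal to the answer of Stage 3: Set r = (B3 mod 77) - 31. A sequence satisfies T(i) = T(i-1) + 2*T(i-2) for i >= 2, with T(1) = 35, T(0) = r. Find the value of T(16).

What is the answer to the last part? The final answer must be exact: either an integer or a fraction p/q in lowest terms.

Stage 1: 24361 = 17 * 1433; sigma = (1 + 17) * (1 + 1433) = 18 * 1434 = 25812; answer 25812
Stage 2: B1 = 25812; w = -23; f(2) = 1*(27) - 1*(-23) = 50; iterating: f(2)=50, f(3)=23, f(4)=-27, f(5)=-50, f(6)=-23, f(7)=27, f(8)=50, f(9)=23, f(10)=-27, f(11)=-50, f(12)=-23, f(13)=27, f(14)=50, f(15)=23, f(16)=-27, f(17)=-50; answer -50
Stage 3: B2 = -50; c = -20; remainder = value at the root: -9*(-20)^2 + 7*(-20)^1 - 7 = (-3600) + (-140) + (-7) = -3747; answer -3747
Stage 4: B3 = -3747; r = -5; T(2) = 1*(35) + 2*(-5) = 25; iterating: T(2)=25, T(3)=95, T(4)=145, T(5)=335, T(6)=625, T(7)=1295, T(8)=2545, T(9)=5135, T(10)=10225, T(11)=20495, T(12)=40945, T(13)=81935, T(14)=163825, T(15)=327695, T(16)=655345; answer 655345

655345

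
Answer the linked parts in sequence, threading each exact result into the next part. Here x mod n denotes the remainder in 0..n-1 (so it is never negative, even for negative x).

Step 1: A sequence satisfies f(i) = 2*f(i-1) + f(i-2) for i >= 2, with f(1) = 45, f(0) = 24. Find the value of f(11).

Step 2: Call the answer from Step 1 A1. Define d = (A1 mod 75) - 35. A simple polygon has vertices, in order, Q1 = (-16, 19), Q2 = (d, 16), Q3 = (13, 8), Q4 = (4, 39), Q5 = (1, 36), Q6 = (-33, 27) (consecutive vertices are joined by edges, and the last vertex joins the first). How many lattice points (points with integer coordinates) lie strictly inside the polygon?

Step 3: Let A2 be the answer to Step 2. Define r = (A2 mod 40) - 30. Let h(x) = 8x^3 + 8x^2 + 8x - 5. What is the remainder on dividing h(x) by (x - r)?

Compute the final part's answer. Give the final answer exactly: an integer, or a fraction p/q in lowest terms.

Step 1: f(2) = 2*(45) + 1*(24) = 114; iterating: f(2)=114, f(3)=273, f(4)=660, f(5)=1593, f(6)=3846, f(7)=9285, f(8)=22416, f(9)=54117, f(10)=130650, f(11)=315417; answer 315417
Step 2: A1 = 315417; d = 7; cross terms: (-16*16 - 7*19)=-389, (7*8 - 13*16)=-152, (13*39 - 4*8)=475, (4*36 - 1*39)=105, (1*27 - -33*36)=1215, (-33*19 - -16*27)=-195; twice the area = |1059| = 1059; area = 1059/2; boundary points = 1 + 2 + 1 + 3 + 1 + 1 = 9; strictly interior points = area - boundary/2 + 1 = 526; answer 526
Step 3: A2 = 526; r = -24; remainder = value at the root: 8*(-24)^3 + 8*(-24)^2 + 8*(-24)^1 - 5 = (-110592) + (4608) + (-192) + (-5) = -106181; answer -106181

-106181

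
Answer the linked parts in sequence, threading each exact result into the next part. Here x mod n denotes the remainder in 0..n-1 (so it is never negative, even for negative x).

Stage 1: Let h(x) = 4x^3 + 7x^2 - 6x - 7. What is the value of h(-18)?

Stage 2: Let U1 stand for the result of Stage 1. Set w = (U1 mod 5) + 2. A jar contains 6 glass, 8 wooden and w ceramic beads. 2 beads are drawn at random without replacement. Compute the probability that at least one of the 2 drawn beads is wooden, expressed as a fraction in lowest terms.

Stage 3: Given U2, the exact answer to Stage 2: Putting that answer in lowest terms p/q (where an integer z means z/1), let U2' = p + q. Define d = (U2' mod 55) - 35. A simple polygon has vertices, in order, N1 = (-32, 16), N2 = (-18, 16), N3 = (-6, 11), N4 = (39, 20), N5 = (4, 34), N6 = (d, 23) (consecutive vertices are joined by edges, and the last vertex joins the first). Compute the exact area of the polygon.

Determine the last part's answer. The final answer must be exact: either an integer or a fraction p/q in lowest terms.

Stage 1: 4*(-18)^3 + 7*(-18)^2 - 6*(-18)^1 - 7 = (-23328) + (2268) + (108) + (-7) = -20959; answer -20959
Stage 2: U1 = -20959; w = 3; total draws C(17,2) = 136; complement C(9,2) = 36; favorable 136 - 36 = 100; P = 25/34; answer 25/34
Stage 3: U2 = 25/34; threaded value p + q = 59; d = -31; cross terms: (-32*16 - -18*16)=-224, (-18*11 - -6*16)=-102, (-6*20 - 39*11)=-549, (39*34 - 4*20)=1246, (4*23 - -31*34)=1146, (-31*16 - -32*23)=240; twice the area = |1757| = 1757; area = 1757/2; answer 1757/2

1757/2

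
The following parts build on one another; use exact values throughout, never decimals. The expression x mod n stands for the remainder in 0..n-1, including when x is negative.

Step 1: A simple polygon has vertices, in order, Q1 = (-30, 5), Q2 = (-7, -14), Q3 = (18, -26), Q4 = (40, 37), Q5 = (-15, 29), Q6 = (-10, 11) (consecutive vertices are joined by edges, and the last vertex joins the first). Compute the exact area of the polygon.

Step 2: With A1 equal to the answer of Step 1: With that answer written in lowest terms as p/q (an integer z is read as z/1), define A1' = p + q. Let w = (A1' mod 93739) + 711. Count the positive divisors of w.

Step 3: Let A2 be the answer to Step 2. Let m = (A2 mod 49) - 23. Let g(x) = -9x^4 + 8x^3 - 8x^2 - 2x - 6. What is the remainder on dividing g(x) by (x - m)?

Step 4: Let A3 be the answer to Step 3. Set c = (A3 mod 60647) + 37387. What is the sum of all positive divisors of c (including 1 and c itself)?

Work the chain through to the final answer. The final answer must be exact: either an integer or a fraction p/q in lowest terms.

Step 1: cross terms: (-30*-14 - -7*5)=455, (-7*-26 - 18*-14)=434, (18*37 - 40*-26)=1706, (40*29 - -15*37)=1715, (-15*11 - -10*29)=125, (-10*5 - -30*11)=280; twice the area = |4715| = 4715; area = 4715/2; answer 4715/2
Step 2: A1 = 4715/2; threaded value p + q = 4717; w = 5428; 5428 = 2^2 * 23 * 59; number of divisors = (2+1) * (1+1) * (1+1) = 12; answer 12
Step 3: A2 = 12; m = -11; remainder = value at the root: -9*(-11)^4 + 8*(-11)^3 - 8*(-11)^2 - 2*(-11)^1 - 6 = (-131769) + (-10648) + (-968) + (22) + (-6) = -143369; answer -143369
Step 4: A3 = -143369; c = 75959; 75959 = 13 * 5843; sigma = (1 + 13) * (1 + 5843) = 14 * 5844 = 81816; answer 81816

81816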